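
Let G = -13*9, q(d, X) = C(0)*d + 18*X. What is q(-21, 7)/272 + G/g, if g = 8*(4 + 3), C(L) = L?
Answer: -387/238 ≈ -1.6261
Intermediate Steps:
q(d, X) = 18*X (q(d, X) = 0*d + 18*X = 0 + 18*X = 18*X)
G = -117
g = 56 (g = 8*7 = 56)
q(-21, 7)/272 + G/g = (18*7)/272 - 117/56 = 126*(1/272) - 117*1/56 = 63/136 - 117/56 = -387/238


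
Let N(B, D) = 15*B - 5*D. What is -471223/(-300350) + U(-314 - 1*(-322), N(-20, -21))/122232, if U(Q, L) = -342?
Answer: 4791317503/3059365100 ≈ 1.5661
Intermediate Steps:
N(B, D) = -5*D + 15*B
-471223/(-300350) + U(-314 - 1*(-322), N(-20, -21))/122232 = -471223/(-300350) - 342/122232 = -471223*(-1/300350) - 342*1/122232 = 471223/300350 - 57/20372 = 4791317503/3059365100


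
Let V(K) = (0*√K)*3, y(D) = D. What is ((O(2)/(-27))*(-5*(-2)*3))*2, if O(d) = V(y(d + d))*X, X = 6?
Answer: 0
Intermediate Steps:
V(K) = 0 (V(K) = 0*3 = 0)
O(d) = 0 (O(d) = 0*6 = 0)
((O(2)/(-27))*(-5*(-2)*3))*2 = ((0/(-27))*(-5*(-2)*3))*2 = ((0*(-1/27))*(10*3))*2 = (0*30)*2 = 0*2 = 0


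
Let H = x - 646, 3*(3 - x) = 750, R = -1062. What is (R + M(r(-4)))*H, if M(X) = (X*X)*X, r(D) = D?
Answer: 1005518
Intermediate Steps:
x = -247 (x = 3 - ⅓*750 = 3 - 250 = -247)
M(X) = X³ (M(X) = X²*X = X³)
H = -893 (H = -247 - 646 = -893)
(R + M(r(-4)))*H = (-1062 + (-4)³)*(-893) = (-1062 - 64)*(-893) = -1126*(-893) = 1005518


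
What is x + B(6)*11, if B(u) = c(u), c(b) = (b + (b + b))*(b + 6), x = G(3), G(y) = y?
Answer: 2379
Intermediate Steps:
x = 3
c(b) = 3*b*(6 + b) (c(b) = (b + 2*b)*(6 + b) = (3*b)*(6 + b) = 3*b*(6 + b))
B(u) = 3*u*(6 + u)
x + B(6)*11 = 3 + (3*6*(6 + 6))*11 = 3 + (3*6*12)*11 = 3 + 216*11 = 3 + 2376 = 2379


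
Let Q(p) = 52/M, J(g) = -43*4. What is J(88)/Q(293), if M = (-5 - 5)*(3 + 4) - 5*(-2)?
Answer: 2580/13 ≈ 198.46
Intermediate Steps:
J(g) = -172
M = -60 (M = -10*7 + 10 = -70 + 10 = -60)
Q(p) = -13/15 (Q(p) = 52/(-60) = 52*(-1/60) = -13/15)
J(88)/Q(293) = -172/(-13/15) = -172*(-15/13) = 2580/13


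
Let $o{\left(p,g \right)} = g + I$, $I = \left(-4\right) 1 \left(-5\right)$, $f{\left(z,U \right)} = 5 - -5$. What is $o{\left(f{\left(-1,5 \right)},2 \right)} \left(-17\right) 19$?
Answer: $-7106$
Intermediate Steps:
$f{\left(z,U \right)} = 10$ ($f{\left(z,U \right)} = 5 + 5 = 10$)
$I = 20$ ($I = \left(-4\right) \left(-5\right) = 20$)
$o{\left(p,g \right)} = 20 + g$ ($o{\left(p,g \right)} = g + 20 = 20 + g$)
$o{\left(f{\left(-1,5 \right)},2 \right)} \left(-17\right) 19 = \left(20 + 2\right) \left(-17\right) 19 = 22 \left(-17\right) 19 = \left(-374\right) 19 = -7106$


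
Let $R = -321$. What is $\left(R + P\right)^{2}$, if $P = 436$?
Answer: $13225$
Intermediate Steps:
$\left(R + P\right)^{2} = \left(-321 + 436\right)^{2} = 115^{2} = 13225$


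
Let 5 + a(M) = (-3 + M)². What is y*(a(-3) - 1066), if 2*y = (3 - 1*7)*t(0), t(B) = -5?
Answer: -10350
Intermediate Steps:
a(M) = -5 + (-3 + M)²
y = 10 (y = ((3 - 1*7)*(-5))/2 = ((3 - 7)*(-5))/2 = (-4*(-5))/2 = (½)*20 = 10)
y*(a(-3) - 1066) = 10*((-5 + (-3 - 3)²) - 1066) = 10*((-5 + (-6)²) - 1066) = 10*((-5 + 36) - 1066) = 10*(31 - 1066) = 10*(-1035) = -10350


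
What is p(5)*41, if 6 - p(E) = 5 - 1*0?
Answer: 41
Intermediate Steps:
p(E) = 1 (p(E) = 6 - (5 - 1*0) = 6 - (5 + 0) = 6 - 1*5 = 6 - 5 = 1)
p(5)*41 = 1*41 = 41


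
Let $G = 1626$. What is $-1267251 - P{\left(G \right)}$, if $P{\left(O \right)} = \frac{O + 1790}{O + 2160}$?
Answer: $- \frac{2398907851}{1893} \approx -1.2673 \cdot 10^{6}$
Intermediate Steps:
$P{\left(O \right)} = \frac{1790 + O}{2160 + O}$
$-1267251 - P{\left(G \right)} = -1267251 - \frac{1790 + 1626}{2160 + 1626} = -1267251 - \frac{1}{3786} \cdot 3416 = -1267251 - \frac{1708}{1893} = - \frac{2398907851}{1893}$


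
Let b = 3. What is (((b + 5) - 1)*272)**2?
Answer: 3625216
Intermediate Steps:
(((b + 5) - 1)*272)**2 = (((3 + 5) - 1)*272)**2 = ((8 - 1)*272)**2 = (7*272)**2 = 1904**2 = 3625216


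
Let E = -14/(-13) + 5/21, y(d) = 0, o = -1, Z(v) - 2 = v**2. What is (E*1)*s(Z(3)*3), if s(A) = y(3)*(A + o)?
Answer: 0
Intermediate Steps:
Z(v) = 2 + v**2
s(A) = 0 (s(A) = 0*(A - 1) = 0*(-1 + A) = 0)
E = 359/273 (E = -14*(-1/13) + 5*(1/21) = 14/13 + 5/21 = 359/273 ≈ 1.3150)
(E*1)*s(Z(3)*3) = ((359/273)*1)*0 = (359/273)*0 = 0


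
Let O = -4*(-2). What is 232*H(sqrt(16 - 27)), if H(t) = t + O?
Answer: 1856 + 232*I*sqrt(11) ≈ 1856.0 + 769.46*I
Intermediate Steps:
O = 8
H(t) = 8 + t (H(t) = t + 8 = 8 + t)
232*H(sqrt(16 - 27)) = 232*(8 + sqrt(16 - 27)) = 232*(8 + sqrt(-11)) = 232*(8 + I*sqrt(11)) = 1856 + 232*I*sqrt(11)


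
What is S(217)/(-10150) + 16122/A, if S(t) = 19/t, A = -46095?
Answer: -338194161/966919450 ≈ -0.34976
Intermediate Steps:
S(217)/(-10150) + 16122/A = (19/217)/(-10150) + 16122/(-46095) = (19*(1/217))*(-1/10150) + 16122*(-1/46095) = (19/217)*(-1/10150) - 5374/15365 = -19/2202550 - 5374/15365 = -338194161/966919450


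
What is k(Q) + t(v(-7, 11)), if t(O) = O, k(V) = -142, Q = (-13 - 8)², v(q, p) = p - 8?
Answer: -139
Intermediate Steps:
v(q, p) = -8 + p
Q = 441 (Q = (-21)² = 441)
k(Q) + t(v(-7, 11)) = -142 + (-8 + 11) = -142 + 3 = -139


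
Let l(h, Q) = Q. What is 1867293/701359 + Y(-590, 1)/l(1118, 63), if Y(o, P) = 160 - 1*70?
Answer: 20084641/4909513 ≈ 4.0910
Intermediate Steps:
Y(o, P) = 90 (Y(o, P) = 160 - 70 = 90)
1867293/701359 + Y(-590, 1)/l(1118, 63) = 1867293/701359 + 90/63 = 1867293*(1/701359) + 90*(1/63) = 1867293/701359 + 10/7 = 20084641/4909513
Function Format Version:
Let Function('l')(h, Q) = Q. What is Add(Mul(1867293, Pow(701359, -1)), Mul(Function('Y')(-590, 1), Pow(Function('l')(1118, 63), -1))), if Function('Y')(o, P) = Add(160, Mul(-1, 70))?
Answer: Rational(20084641, 4909513) ≈ 4.0910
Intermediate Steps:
Function('Y')(o, P) = 90 (Function('Y')(o, P) = Add(160, -70) = 90)
Add(Mul(1867293, Pow(701359, -1)), Mul(Function('Y')(-590, 1), Pow(Function('l')(1118, 63), -1))) = Add(Mul(1867293, Pow(701359, -1)), Mul(90, Pow(63, -1))) = Add(Mul(1867293, Rational(1, 701359)), Mul(90, Rational(1, 63))) = Add(Rational(1867293, 701359), Rational(10, 7)) = Rational(20084641, 4909513)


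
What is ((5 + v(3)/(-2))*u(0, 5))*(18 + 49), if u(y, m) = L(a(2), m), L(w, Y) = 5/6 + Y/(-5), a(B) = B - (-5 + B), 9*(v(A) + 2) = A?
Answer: -2345/36 ≈ -65.139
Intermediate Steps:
v(A) = -2 + A/9
a(B) = 5 (a(B) = B + (5 - B) = 5)
L(w, Y) = ⅚ - Y/5 (L(w, Y) = 5*(⅙) + Y*(-⅕) = ⅚ - Y/5)
u(y, m) = ⅚ - m/5
((5 + v(3)/(-2))*u(0, 5))*(18 + 49) = ((5 + (-2 + (⅑)*3)/(-2))*(⅚ - ⅕*5))*(18 + 49) = ((5 + (-2 + ⅓)*(-½))*(⅚ - 1))*67 = ((5 - 5/3*(-½))*(-⅙))*67 = ((5 + ⅚)*(-⅙))*67 = ((35/6)*(-⅙))*67 = -35/36*67 = -2345/36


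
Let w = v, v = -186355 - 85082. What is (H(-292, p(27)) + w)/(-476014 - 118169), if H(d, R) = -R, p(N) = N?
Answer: 90488/198061 ≈ 0.45687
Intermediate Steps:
v = -271437
w = -271437
(H(-292, p(27)) + w)/(-476014 - 118169) = (-1*27 - 271437)/(-476014 - 118169) = (-27 - 271437)/(-594183) = -271464*(-1/594183) = 90488/198061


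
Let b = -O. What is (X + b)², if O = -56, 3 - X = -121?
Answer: 32400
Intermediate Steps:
X = 124 (X = 3 - 1*(-121) = 3 + 121 = 124)
b = 56 (b = -1*(-56) = 56)
(X + b)² = (124 + 56)² = 180² = 32400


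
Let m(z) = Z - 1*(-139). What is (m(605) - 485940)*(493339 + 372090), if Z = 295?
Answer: -420170972074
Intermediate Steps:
m(z) = 434 (m(z) = 295 - 1*(-139) = 295 + 139 = 434)
(m(605) - 485940)*(493339 + 372090) = (434 - 485940)*(493339 + 372090) = -485506*865429 = -420170972074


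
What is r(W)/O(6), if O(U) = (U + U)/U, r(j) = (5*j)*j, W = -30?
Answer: 2250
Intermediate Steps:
r(j) = 5*j²
O(U) = 2 (O(U) = (2*U)/U = 2)
r(W)/O(6) = (5*(-30)²)/2 = (5*900)*(½) = 4500*(½) = 2250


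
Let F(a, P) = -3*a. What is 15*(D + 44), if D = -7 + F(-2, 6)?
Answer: 645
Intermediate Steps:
D = -1 (D = -7 - 3*(-2) = -7 + 6 = -1)
15*(D + 44) = 15*(-1 + 44) = 15*43 = 645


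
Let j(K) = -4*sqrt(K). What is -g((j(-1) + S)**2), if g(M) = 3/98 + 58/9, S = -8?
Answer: -5711/882 ≈ -6.4751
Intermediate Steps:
g(M) = 5711/882 (g(M) = 3*(1/98) + 58*(1/9) = 3/98 + 58/9 = 5711/882)
-g((j(-1) + S)**2) = -1*5711/882 = -5711/882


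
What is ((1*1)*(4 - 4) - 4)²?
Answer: 16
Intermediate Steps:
((1*1)*(4 - 4) - 4)² = (1*0 - 4)² = (0 - 4)² = (-4)² = 16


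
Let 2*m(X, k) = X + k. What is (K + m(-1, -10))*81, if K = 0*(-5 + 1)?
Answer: -891/2 ≈ -445.50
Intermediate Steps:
K = 0 (K = 0*(-4) = 0)
m(X, k) = X/2 + k/2 (m(X, k) = (X + k)/2 = X/2 + k/2)
(K + m(-1, -10))*81 = (0 + ((1/2)*(-1) + (1/2)*(-10)))*81 = (0 + (-1/2 - 5))*81 = (0 - 11/2)*81 = -11/2*81 = -891/2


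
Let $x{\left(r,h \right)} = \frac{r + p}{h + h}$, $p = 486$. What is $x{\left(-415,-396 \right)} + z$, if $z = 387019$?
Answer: $\frac{306518977}{792} \approx 3.8702 \cdot 10^{5}$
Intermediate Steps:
$x{\left(r,h \right)} = \frac{486 + r}{2 h}$ ($x{\left(r,h \right)} = \frac{r + 486}{h + h} = \frac{486 + r}{2 h}$)
$x{\left(-415,-396 \right)} + z = \frac{486 - 415}{2 \left(-396\right)} + 387019 = \frac{1}{2} \left(- \frac{1}{396}\right) 71 + 387019 = - \frac{71}{792} + 387019 = \frac{306518977}{792}$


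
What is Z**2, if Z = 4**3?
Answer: 4096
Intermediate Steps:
Z = 64
Z**2 = 64**2 = 4096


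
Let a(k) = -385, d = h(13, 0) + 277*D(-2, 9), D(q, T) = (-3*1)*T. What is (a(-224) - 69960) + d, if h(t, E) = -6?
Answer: -77830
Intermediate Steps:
D(q, T) = -3*T
d = -7485 (d = -6 + 277*(-3*9) = -6 + 277*(-27) = -6 - 7479 = -7485)
(a(-224) - 69960) + d = (-385 - 69960) - 7485 = -70345 - 7485 = -77830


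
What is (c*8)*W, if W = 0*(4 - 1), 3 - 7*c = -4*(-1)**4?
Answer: 0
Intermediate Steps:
c = 1 (c = 3/7 - (-4)*(-1)**4/7 = 3/7 - (-4)/7 = 3/7 - 1/7*(-4) = 3/7 + 4/7 = 1)
W = 0 (W = 0*3 = 0)
(c*8)*W = (1*8)*0 = 8*0 = 0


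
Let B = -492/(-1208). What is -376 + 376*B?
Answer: -33652/151 ≈ -222.86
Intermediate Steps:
B = 123/302 (B = -492*(-1/1208) = 123/302 ≈ 0.40728)
-376 + 376*B = -376 + 376*(123/302) = -376 + 23124/151 = -33652/151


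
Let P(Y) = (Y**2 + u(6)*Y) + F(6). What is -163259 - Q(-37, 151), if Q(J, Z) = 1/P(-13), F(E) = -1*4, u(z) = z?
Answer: -14203534/87 ≈ -1.6326e+5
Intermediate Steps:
F(E) = -4
P(Y) = -4 + Y**2 + 6*Y (P(Y) = (Y**2 + 6*Y) - 4 = -4 + Y**2 + 6*Y)
Q(J, Z) = 1/87 (Q(J, Z) = 1/(-4 + (-13)**2 + 6*(-13)) = 1/(-4 + 169 - 78) = 1/87)
-163259 - Q(-37, 151) = -163259 - 1*1/87 = -163259 - 1/87 = -14203534/87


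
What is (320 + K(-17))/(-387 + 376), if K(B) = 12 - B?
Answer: -349/11 ≈ -31.727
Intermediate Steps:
(320 + K(-17))/(-387 + 376) = (320 + (12 - 1*(-17)))/(-387 + 376) = (320 + (12 + 17))/(-11) = (320 + 29)*(-1/11) = 349*(-1/11) = -349/11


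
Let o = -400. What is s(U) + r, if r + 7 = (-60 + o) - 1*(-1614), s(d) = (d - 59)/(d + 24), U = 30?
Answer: 61909/54 ≈ 1146.5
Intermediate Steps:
s(d) = (-59 + d)/(24 + d)
r = 1147 (r = -7 + ((-60 - 400) - 1*(-1614)) = -7 + (-460 + 1614) = -7 + 1154 = 1147)
s(U) + r = (-59 + 30)/(24 + 30) + 1147 = -29/54 + 1147 = 61909/54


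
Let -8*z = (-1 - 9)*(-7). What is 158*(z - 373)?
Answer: -120633/2 ≈ -60317.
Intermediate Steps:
z = -35/4 (z = -(-1 - 9)*(-7)/8 = -(-5)*(-7)/4 = -⅛*70 = -35/4 ≈ -8.7500)
158*(z - 373) = 158*(-35/4 - 373) = 158*(-1527/4) = -120633/2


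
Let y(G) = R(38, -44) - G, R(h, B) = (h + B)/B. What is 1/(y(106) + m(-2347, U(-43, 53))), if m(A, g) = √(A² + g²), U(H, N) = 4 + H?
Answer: 51238/2661381879 + 484*√5509930/2661381879 ≈ 0.00044614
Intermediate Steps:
R(h, B) = (B + h)/B
y(G) = 3/22 - G (y(G) = (-44 + 38)/(-44) - G = -1/44*(-6) - G = 3/22 - G)
1/(y(106) + m(-2347, U(-43, 53))) = 1/((3/22 - 1*106) + √((-2347)² + (4 - 43)²)) = 1/((3/22 - 106) + √(5508409 + (-39)²)) = 1/(-2329/22 + √(5508409 + 1521)) = 1/(-2329/22 + √5509930)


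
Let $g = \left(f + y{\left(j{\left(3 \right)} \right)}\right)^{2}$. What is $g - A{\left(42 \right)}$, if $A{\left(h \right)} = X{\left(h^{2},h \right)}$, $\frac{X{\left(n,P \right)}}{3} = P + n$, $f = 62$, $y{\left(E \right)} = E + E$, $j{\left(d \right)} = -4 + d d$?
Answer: $-234$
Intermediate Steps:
$j{\left(d \right)} = -4 + d^{2}$
$y{\left(E \right)} = 2 E$
$X{\left(n,P \right)} = 3 P + 3 n$ ($X{\left(n,P \right)} = 3 \left(P + n\right) = 3 P + 3 n$)
$g = 5184$ ($g = \left(62 + 2 \left(-4 + 3^{2}\right)\right)^{2} = \left(62 + 2 \left(-4 + 9\right)\right)^{2} = \left(62 + 2 \cdot 5\right)^{2} = \left(62 + 10\right)^{2} = 72^{2} = 5184$)
$A{\left(h \right)} = 3 h + 3 h^{2}$
$g - A{\left(42 \right)} = 5184 - 3 \cdot 42 \left(1 + 42\right) = 5184 - 3 \cdot 42 \cdot 43 = 5184 - 5418 = -234$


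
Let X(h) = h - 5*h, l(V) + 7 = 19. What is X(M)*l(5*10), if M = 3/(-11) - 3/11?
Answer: 288/11 ≈ 26.182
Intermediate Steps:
l(V) = 12 (l(V) = -7 + 19 = 12)
M = -6/11 (M = 3*(-1/11) - 3*1/11 = -3/11 - 3/11 = -6/11 ≈ -0.54545)
X(h) = -4*h
X(M)*l(5*10) = -4*(-6/11)*12 = (24/11)*12 = 288/11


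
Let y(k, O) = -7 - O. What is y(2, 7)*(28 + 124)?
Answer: -2128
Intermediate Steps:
y(2, 7)*(28 + 124) = (-7 - 1*7)*(28 + 124) = (-7 - 7)*152 = -14*152 = -2128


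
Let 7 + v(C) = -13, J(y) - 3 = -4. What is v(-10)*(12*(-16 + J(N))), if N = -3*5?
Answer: 4080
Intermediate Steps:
N = -15
J(y) = -1 (J(y) = 3 - 4 = -1)
v(C) = -20 (v(C) = -7 - 13 = -20)
v(-10)*(12*(-16 + J(N))) = -240*(-16 - 1) = -240*(-17) = -20*(-204) = 4080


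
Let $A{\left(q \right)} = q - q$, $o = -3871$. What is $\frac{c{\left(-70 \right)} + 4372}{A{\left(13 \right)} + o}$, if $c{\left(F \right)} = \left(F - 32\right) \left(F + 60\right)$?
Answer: $- \frac{5392}{3871} \approx -1.3929$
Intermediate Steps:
$A{\left(q \right)} = 0$
$c{\left(F \right)} = \left(-32 + F\right) \left(60 + F\right)$
$\frac{c{\left(-70 \right)} + 4372}{A{\left(13 \right)} + o} = \frac{\left(-1920 + \left(-70\right)^{2} + 28 \left(-70\right)\right) + 4372}{0 - 3871} = \frac{\left(-1920 + 4900 - 1960\right) + 4372}{-3871} = \left(1020 + 4372\right) \left(- \frac{1}{3871}\right) = 5392 \left(- \frac{1}{3871}\right) = - \frac{5392}{3871}$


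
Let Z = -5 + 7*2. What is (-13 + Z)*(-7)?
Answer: 28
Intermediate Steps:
Z = 9 (Z = -5 + 14 = 9)
(-13 + Z)*(-7) = (-13 + 9)*(-7) = -4*(-7) = 28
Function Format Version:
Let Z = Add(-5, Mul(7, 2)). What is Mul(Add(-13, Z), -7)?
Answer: 28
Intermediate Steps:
Z = 9 (Z = Add(-5, 14) = 9)
Mul(Add(-13, Z), -7) = Mul(Add(-13, 9), -7) = Mul(-4, -7) = 28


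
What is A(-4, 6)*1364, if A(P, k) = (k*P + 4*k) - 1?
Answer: -1364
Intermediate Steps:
A(P, k) = -1 + 4*k + P*k (A(P, k) = (P*k + 4*k) - 1 = (4*k + P*k) - 1 = -1 + 4*k + P*k)
A(-4, 6)*1364 = (-1 + 4*6 - 4*6)*1364 = (-1 + 24 - 24)*1364 = -1*1364 = -1364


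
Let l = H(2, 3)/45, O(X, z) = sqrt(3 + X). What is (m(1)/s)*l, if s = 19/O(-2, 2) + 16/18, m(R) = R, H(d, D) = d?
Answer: 2/895 ≈ 0.0022346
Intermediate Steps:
s = 179/9 (s = 19/(sqrt(3 - 2)) + 16/18 = 19/(sqrt(1)) + 16*(1/18) = 19/1 + 8/9 = 19*1 + 8/9 = 19 + 8/9 = 179/9 ≈ 19.889)
l = 2/45 ≈ 0.044444
(m(1)/s)*l = (1/(179/9))*(2/45) = (1*(9/179))*(2/45) = (9/179)*(2/45) = 2/895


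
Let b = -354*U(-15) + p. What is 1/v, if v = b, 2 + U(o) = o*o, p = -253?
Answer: -1/79195 ≈ -1.2627e-5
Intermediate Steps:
U(o) = -2 + o² (U(o) = -2 + o*o = -2 + o²)
b = -79195 (b = -354*(-2 + (-15)²) - 253 = -354*(-2 + 225) - 253 = -354*223 - 253 = -78942 - 253 = -79195)
v = -79195
1/v = 1/(-79195) = -1/79195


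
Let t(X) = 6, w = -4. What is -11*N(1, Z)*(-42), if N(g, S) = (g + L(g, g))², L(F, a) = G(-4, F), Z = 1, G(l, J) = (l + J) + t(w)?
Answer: 7392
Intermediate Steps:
G(l, J) = 6 + J + l (G(l, J) = (l + J) + 6 = (J + l) + 6 = 6 + J + l)
L(F, a) = 2 + F (L(F, a) = 6 + F - 4 = 2 + F)
N(g, S) = (2 + 2*g)² (N(g, S) = (g + (2 + g))² = (2 + 2*g)²)
-11*N(1, Z)*(-42) = -44*(1 + 1)²*(-42) = -44*2²*(-42) = -44*4*(-42) = -11*16*(-42) = -176*(-42) = 7392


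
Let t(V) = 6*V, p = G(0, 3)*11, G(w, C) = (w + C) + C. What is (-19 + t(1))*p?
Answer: -858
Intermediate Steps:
G(w, C) = w + 2*C (G(w, C) = (C + w) + C = w + 2*C)
p = 66 (p = (0 + 2*3)*11 = (0 + 6)*11 = 6*11 = 66)
(-19 + t(1))*p = (-19 + 6*1)*66 = (-19 + 6)*66 = -13*66 = -858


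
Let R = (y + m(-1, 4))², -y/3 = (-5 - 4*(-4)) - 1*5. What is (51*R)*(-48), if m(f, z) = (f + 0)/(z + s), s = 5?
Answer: -7226768/9 ≈ -8.0297e+5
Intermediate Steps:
m(f, z) = f/(5 + z) (m(f, z) = (f + 0)/(z + 5) = f/(5 + z))
y = -18 (y = -3*((-5 - 4*(-4)) - 1*5) = -3*((-5 + 16) - 5) = -3*(11 - 5) = -3*6 = -18)
R = 26569/81 (R = (-18 - 1/(5 + 4))² = (-18 - 1/9)² = (-18 - 1*⅑)² = (-18 - ⅑)² = (-163/9)² = 26569/81 ≈ 328.01)
(51*R)*(-48) = (51*(26569/81))*(-48) = (451673/27)*(-48) = -7226768/9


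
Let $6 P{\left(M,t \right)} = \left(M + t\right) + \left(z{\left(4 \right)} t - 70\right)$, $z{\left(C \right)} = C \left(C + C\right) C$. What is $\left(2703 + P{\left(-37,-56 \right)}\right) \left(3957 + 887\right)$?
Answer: $\frac{21524314}{3} \approx 7.1748 \cdot 10^{6}$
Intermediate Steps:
$z{\left(C \right)} = 2 C^{3}$ ($z{\left(C \right)} = C 2 C C = 2 C^{2} C = 2 C^{3}$)
$P{\left(M,t \right)} = - \frac{35}{3} + \frac{M}{6} + \frac{43 t}{2}$ ($P{\left(M,t \right)} = \frac{\left(M + t\right) + \left(2 \cdot 4^{3} t - 70\right)}{6} = \frac{\left(M + t\right) + \left(2 \cdot 64 t - 70\right)}{6} = \frac{\left(M + t\right) + \left(128 t - 70\right)}{6} = \frac{\left(M + t\right) + \left(-70 + 128 t\right)}{6} = \frac{-70 + M + 129 t}{6} = - \frac{35}{3} + \frac{M}{6} + \frac{43 t}{2}$)
$\left(2703 + P{\left(-37,-56 \right)}\right) \left(3957 + 887\right) = \left(2703 + \left(- \frac{35}{3} + \frac{1}{6} \left(-37\right) + \frac{43}{2} \left(-56\right)\right)\right) \left(3957 + 887\right) = \left(2703 - \frac{7331}{6}\right) 4844 = \frac{8887}{6} \cdot 4844 = \frac{21524314}{3}$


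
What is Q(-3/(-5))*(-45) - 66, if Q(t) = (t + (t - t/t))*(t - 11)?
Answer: 138/5 ≈ 27.600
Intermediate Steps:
Q(t) = (-1 + 2*t)*(-11 + t) (Q(t) = (t + (t - 1*1))*(-11 + t) = (t + (t - 1))*(-11 + t) = (t + (-1 + t))*(-11 + t) = (-1 + 2*t)*(-11 + t))
Q(-3/(-5))*(-45) - 66 = (11 - (-69)/(-5) + 2*(-3/(-5))²)*(-45) - 66 = (11 - (-69)*(-1)/5 + 2*(-3*(-⅕))²)*(-45) - 66 = (11 - 23*⅗ + 2*(⅗)²)*(-45) - 66 = (11 - 69/5 + 2*(9/25))*(-45) - 66 = (11 - 69/5 + 18/25)*(-45) - 66 = -52/25*(-45) - 66 = 468/5 - 66 = 138/5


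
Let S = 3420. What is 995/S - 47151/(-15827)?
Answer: 1863203/569772 ≈ 3.2701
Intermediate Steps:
995/S - 47151/(-15827) = 995/3420 - 47151/(-15827) = 995*(1/3420) - 47151*(-1/15827) = 199/684 + 47151/15827 = 1863203/569772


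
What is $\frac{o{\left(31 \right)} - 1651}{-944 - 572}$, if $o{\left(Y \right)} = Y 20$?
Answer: $\frac{1031}{1516} \approx 0.68008$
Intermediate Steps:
$o{\left(Y \right)} = 20 Y$
$\frac{o{\left(31 \right)} - 1651}{-944 - 572} = \frac{20 \cdot 31 - 1651}{-944 - 572} = \frac{620 - 1651}{-1516} = \left(-1031\right) \left(- \frac{1}{1516}\right) = \frac{1031}{1516}$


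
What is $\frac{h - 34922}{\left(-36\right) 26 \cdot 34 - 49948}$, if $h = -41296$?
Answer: $\frac{38109}{40886} \approx 0.93208$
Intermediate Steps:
$\frac{h - 34922}{\left(-36\right) 26 \cdot 34 - 49948} = \frac{-41296 - 34922}{\left(-36\right) 26 \cdot 34 - 49948} = - \frac{76218}{\left(-936\right) 34 - 49948} = - \frac{76218}{-31824 - 49948} = - \frac{76218}{-81772} = \left(-76218\right) \left(- \frac{1}{81772}\right) = \frac{38109}{40886}$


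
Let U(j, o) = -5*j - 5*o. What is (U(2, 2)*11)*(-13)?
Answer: 2860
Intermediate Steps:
(U(2, 2)*11)*(-13) = ((-5*2 - 5*2)*11)*(-13) = ((-10 - 10)*11)*(-13) = -20*11*(-13) = -220*(-13) = 2860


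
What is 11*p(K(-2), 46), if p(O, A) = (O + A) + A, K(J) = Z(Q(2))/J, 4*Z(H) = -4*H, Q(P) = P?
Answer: 1023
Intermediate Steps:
Z(H) = -H (Z(H) = (-4*H)/4 = -H)
K(J) = -2/J (K(J) = (-1*2)/J = -2/J)
p(O, A) = O + 2*A (p(O, A) = (A + O) + A = O + 2*A)
11*p(K(-2), 46) = 11*(-2/(-2) + 2*46) = 11*(-2*(-½) + 92) = 11*(1 + 92) = 11*93 = 1023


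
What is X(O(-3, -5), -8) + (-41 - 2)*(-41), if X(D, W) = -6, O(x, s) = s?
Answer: 1757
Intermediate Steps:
X(O(-3, -5), -8) + (-41 - 2)*(-41) = -6 + (-41 - 2)*(-41) = -6 - 43*(-41) = -6 + 1763 = 1757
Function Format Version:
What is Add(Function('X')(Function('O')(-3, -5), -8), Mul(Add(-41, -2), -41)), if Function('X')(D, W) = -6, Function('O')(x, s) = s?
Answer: 1757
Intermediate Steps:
Add(Function('X')(Function('O')(-3, -5), -8), Mul(Add(-41, -2), -41)) = Add(-6, Mul(Add(-41, -2), -41)) = Add(-6, Mul(-43, -41)) = Add(-6, 1763) = 1757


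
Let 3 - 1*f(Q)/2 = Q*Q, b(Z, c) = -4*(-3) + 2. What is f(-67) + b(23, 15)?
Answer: -8958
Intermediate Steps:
b(Z, c) = 14 (b(Z, c) = 12 + 2 = 14)
f(Q) = 6 - 2*Q**2 (f(Q) = 6 - 2*Q*Q = 6 - 2*Q**2)
f(-67) + b(23, 15) = (6 - 2*(-67)**2) + 14 = (6 - 2*4489) + 14 = (6 - 8978) + 14 = -8972 + 14 = -8958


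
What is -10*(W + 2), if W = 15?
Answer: -170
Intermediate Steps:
-10*(W + 2) = -10*(15 + 2) = -10*17 = -170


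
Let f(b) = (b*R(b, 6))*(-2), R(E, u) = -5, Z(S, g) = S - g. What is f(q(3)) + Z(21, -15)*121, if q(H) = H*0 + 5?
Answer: 4406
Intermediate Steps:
q(H) = 5 (q(H) = 0 + 5 = 5)
f(b) = 10*b (f(b) = (b*(-5))*(-2) = -5*b*(-2) = 10*b)
f(q(3)) + Z(21, -15)*121 = 10*5 + (21 - 1*(-15))*121 = 50 + (21 + 15)*121 = 50 + 36*121 = 50 + 4356 = 4406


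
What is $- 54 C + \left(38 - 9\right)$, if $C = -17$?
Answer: $947$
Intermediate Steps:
$- 54 C + \left(38 - 9\right) = \left(-54\right) \left(-17\right) + \left(38 - 9\right) = 918 + 29 = 947$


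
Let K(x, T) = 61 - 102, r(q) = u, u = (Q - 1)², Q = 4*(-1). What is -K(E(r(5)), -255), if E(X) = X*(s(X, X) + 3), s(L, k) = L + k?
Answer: 41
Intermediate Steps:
Q = -4
u = 25 (u = (-4 - 1)² = (-5)² = 25)
r(q) = 25
E(X) = X*(3 + 2*X) (E(X) = X*((X + X) + 3) = X*(2*X + 3) = X*(3 + 2*X))
K(x, T) = -41
-K(E(r(5)), -255) = -1*(-41) = 41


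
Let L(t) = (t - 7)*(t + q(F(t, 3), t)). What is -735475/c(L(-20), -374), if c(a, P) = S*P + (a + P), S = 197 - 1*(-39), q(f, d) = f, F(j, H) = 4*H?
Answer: 735475/88422 ≈ 8.3178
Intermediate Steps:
S = 236 (S = 197 + 39 = 236)
L(t) = (-7 + t)*(12 + t) (L(t) = (t - 7)*(t + 4*3) = (-7 + t)*(t + 12) = (-7 + t)*(12 + t))
c(a, P) = a + 237*P (c(a, P) = 236*P + (a + P) = 236*P + (P + a) = a + 237*P)
-735475/c(L(-20), -374) = -735475/((-84 + (-20)² + 5*(-20)) + 237*(-374)) = -735475/((-84 + 400 - 100) - 88638) = -735475/(216 - 88638) = -735475/(-88422) = -735475*(-1/88422) = 735475/88422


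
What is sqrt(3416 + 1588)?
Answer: 6*sqrt(139) ≈ 70.739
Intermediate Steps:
sqrt(3416 + 1588) = sqrt(5004) = 6*sqrt(139)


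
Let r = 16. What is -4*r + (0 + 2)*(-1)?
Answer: -66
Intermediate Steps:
-4*r + (0 + 2)*(-1) = -4*16 + (0 + 2)*(-1) = -64 + 2*(-1) = -64 - 2 = -66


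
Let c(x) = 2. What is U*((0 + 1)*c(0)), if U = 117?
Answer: 234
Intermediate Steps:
U*((0 + 1)*c(0)) = 117*((0 + 1)*2) = 117*(1*2) = 117*2 = 234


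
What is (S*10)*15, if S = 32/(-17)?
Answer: -4800/17 ≈ -282.35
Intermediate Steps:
S = -32/17 (S = 32*(-1/17) = -32/17 ≈ -1.8824)
(S*10)*15 = -32/17*10*15 = -320/17*15 = -4800/17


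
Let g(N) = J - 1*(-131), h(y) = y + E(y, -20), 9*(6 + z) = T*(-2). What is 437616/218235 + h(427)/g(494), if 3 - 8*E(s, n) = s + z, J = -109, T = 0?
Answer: 121881491/6401560 ≈ 19.039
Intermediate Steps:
z = -6 (z = -6 + (0*(-2))/9 = -6 + (⅑)*0 = -6 + 0 = -6)
E(s, n) = 9/8 - s/8 (E(s, n) = 3/8 - (s - 6)/8 = 3/8 - (-6 + s)/8 = 3/8 + (¾ - s/8) = 9/8 - s/8)
h(y) = 9/8 + 7*y/8 (h(y) = y + (9/8 - y/8) = 9/8 + 7*y/8)
g(N) = 22 (g(N) = -109 - 1*(-131) = -109 + 131 = 22)
437616/218235 + h(427)/g(494) = 437616/218235 + (9/8 + (7/8)*427)/22 = 437616*(1/218235) + (9/8 + 2989/8)*(1/22) = 145872/72745 + (1499/4)*(1/22) = 145872/72745 + 1499/88 = 121881491/6401560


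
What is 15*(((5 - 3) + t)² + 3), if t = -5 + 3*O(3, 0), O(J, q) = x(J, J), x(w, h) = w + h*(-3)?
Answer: 6660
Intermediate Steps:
x(w, h) = w - 3*h
O(J, q) = -2*J (O(J, q) = J - 3*J = -2*J)
t = -23 (t = -5 + 3*(-2*3) = -5 + 3*(-6) = -5 - 18 = -23)
15*(((5 - 3) + t)² + 3) = 15*(((5 - 3) - 23)² + 3) = 15*((2 - 23)² + 3) = 15*((-21)² + 3) = 15*(441 + 3) = 15*444 = 6660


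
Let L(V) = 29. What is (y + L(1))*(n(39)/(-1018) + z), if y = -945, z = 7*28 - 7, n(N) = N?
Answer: -88102254/509 ≈ -1.7309e+5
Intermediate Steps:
z = 189 (z = 196 - 7 = 189)
(y + L(1))*(n(39)/(-1018) + z) = (-945 + 29)*(39/(-1018) + 189) = -916*(39*(-1/1018) + 189) = -916*(-39/1018 + 189) = -916*192363/1018 = -88102254/509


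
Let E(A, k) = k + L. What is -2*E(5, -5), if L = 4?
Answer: 2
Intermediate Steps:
E(A, k) = 4 + k (E(A, k) = k + 4 = 4 + k)
-2*E(5, -5) = -2*(4 - 5) = -2*(-1) = 2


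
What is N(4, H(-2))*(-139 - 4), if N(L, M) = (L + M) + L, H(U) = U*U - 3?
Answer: -1287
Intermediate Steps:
H(U) = -3 + U² (H(U) = U² - 3 = -3 + U²)
N(L, M) = M + 2*L
N(4, H(-2))*(-139 - 4) = ((-3 + (-2)²) + 2*4)*(-139 - 4) = ((-3 + 4) + 8)*(-143) = (1 + 8)*(-143) = 9*(-143) = -1287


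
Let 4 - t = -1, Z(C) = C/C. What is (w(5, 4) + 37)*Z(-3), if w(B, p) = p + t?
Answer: 46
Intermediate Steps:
Z(C) = 1
t = 5 (t = 4 - 1*(-1) = 4 + 1 = 5)
w(B, p) = 5 + p (w(B, p) = p + 5 = 5 + p)
(w(5, 4) + 37)*Z(-3) = ((5 + 4) + 37)*1 = (9 + 37)*1 = 46*1 = 46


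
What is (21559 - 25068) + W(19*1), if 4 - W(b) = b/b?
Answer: -3506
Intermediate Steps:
W(b) = 3 (W(b) = 4 - b/b = 4 - 1*1 = 4 - 1 = 3)
(21559 - 25068) + W(19*1) = (21559 - 25068) + 3 = -3509 + 3 = -3506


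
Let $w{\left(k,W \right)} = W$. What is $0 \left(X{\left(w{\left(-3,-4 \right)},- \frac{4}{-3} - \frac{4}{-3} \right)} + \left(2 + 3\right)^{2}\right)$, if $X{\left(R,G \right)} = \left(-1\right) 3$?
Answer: $0$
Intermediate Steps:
$X{\left(R,G \right)} = -3$
$0 \left(X{\left(w{\left(-3,-4 \right)},- \frac{4}{-3} - \frac{4}{-3} \right)} + \left(2 + 3\right)^{2}\right) = 0 \left(-3 + \left(2 + 3\right)^{2}\right) = 0 \left(-3 + 5^{2}\right) = 0 \left(-3 + 25\right) = 0 \cdot 22 = 0$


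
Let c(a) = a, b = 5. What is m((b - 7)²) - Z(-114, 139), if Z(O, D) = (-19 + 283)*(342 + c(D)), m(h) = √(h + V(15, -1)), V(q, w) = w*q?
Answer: -126984 + I*√11 ≈ -1.2698e+5 + 3.3166*I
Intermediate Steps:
V(q, w) = q*w
m(h) = √(-15 + h) (m(h) = √(h + 15*(-1)) = √(h - 15) = √(-15 + h))
Z(O, D) = 90288 + 264*D (Z(O, D) = (-19 + 283)*(342 + D) = 264*(342 + D) = 90288 + 264*D)
m((b - 7)²) - Z(-114, 139) = √(-15 + (5 - 7)²) - (90288 + 264*139) = √(-15 + (-2)²) - (90288 + 36696) = √(-15 + 4) - 1*126984 = √(-11) - 126984 = I*√11 - 126984 = -126984 + I*√11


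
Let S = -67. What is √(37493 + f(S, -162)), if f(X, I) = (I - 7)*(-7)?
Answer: 2*√9669 ≈ 196.66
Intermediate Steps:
f(X, I) = 49 - 7*I (f(X, I) = (-7 + I)*(-7) = 49 - 7*I)
√(37493 + f(S, -162)) = √(37493 + (49 - 7*(-162))) = √(37493 + (49 + 1134)) = √(37493 + 1183) = √38676 = 2*√9669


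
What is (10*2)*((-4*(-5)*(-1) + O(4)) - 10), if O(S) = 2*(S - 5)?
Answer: -640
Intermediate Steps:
O(S) = -10 + 2*S (O(S) = 2*(-5 + S) = -10 + 2*S)
(10*2)*((-4*(-5)*(-1) + O(4)) - 10) = (10*2)*((-4*(-5)*(-1) + (-10 + 2*4)) - 10) = 20*((20*(-1) + (-10 + 8)) - 10) = 20*((-20 - 2) - 10) = 20*(-22 - 10) = 20*(-32) = -640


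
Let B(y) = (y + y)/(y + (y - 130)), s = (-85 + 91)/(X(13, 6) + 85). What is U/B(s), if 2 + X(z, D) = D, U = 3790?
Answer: -10951205/3 ≈ -3.6504e+6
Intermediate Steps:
X(z, D) = -2 + D
s = 6/89 (s = (-85 + 91)/((-2 + 6) + 85) = 6/(4 + 85) = 6/89 ≈ 0.067416)
B(y) = 2*y/(-130 + 2*y) (B(y) = (2*y)/(y + (-130 + y)) = (2*y)/(-130 + 2*y) = 2*y/(-130 + 2*y))
U/B(s) = 3790/((6/(89*(-65 + 6/89)))) = 3790/((6/(89*(-5779/89)))) = 3790/(((6/89)*(-89/5779))) = 3790/(-6/5779) = 3790*(-5779/6) = -10951205/3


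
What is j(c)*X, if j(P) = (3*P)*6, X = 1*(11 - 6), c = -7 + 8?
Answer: 90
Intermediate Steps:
c = 1
X = 5 (X = 1*5 = 5)
j(P) = 18*P
j(c)*X = (18*1)*5 = 18*5 = 90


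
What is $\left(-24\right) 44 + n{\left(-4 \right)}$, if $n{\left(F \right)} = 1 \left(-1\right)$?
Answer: $-1057$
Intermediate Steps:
$n{\left(F \right)} = -1$
$\left(-24\right) 44 + n{\left(-4 \right)} = \left(-24\right) 44 - 1 = -1056 - 1 = -1057$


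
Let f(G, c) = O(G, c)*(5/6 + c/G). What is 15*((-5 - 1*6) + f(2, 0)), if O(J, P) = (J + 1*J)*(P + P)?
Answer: -165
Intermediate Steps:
O(J, P) = 4*J*P (O(J, P) = (J + J)*(2*P) = (2*J)*(2*P) = 4*J*P)
f(G, c) = 4*G*c*(⅚ + c/G) (f(G, c) = (4*G*c)*(5/6 + c/G) = (4*G*c)*(5*(⅙) + c/G) = (4*G*c)*(⅚ + c/G) = 4*G*c*(⅚ + c/G))
15*((-5 - 1*6) + f(2, 0)) = 15*((-5 - 1*6) + (⅔)*0*(5*2 + 6*0)) = 15*((-5 - 6) + (⅔)*0*(10 + 0)) = 15*(-11 + (⅔)*0*10) = 15*(-11 + 0) = 15*(-11) = -165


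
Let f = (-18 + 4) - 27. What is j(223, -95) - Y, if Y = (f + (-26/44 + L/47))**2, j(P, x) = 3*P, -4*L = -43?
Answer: -4455516913/4276624 ≈ -1041.8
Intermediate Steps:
L = 43/4 (L = -1/4*(-43) = 43/4 ≈ 10.750)
f = -41 (f = -14 - 27 = -41)
Y = 7316578369/4276624 (Y = (-41 + (-26/44 + (43/4)/47))**2 = (-41 + (-26*1/44 + (43/4)*(1/47)))**2 = (-41 + (-13/22 + 43/188))**2 = (-41 - 749/2068)**2 = (-85537/2068)**2 = 7316578369/4276624 ≈ 1710.8)
j(223, -95) - Y = 3*223 - 1*7316578369/4276624 = 669 - 7316578369/4276624 = -4455516913/4276624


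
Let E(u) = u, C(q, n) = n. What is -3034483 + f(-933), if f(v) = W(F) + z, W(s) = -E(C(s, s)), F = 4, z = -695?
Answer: -3035182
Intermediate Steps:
W(s) = -s
f(v) = -699 (f(v) = -1*4 - 695 = -4 - 695 = -699)
-3034483 + f(-933) = -3034483 - 699 = -3035182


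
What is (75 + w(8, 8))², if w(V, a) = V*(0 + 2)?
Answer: 8281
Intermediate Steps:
w(V, a) = 2*V (w(V, a) = V*2 = 2*V)
(75 + w(8, 8))² = (75 + 2*8)² = (75 + 16)² = 91² = 8281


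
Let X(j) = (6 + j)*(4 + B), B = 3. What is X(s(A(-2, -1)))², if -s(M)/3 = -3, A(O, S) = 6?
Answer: 11025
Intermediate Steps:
s(M) = 9 (s(M) = -3*(-3) = 9)
X(j) = 42 + 7*j (X(j) = (6 + j)*(4 + 3) = (6 + j)*7 = 42 + 7*j)
X(s(A(-2, -1)))² = (42 + 7*9)² = (42 + 63)² = 105² = 11025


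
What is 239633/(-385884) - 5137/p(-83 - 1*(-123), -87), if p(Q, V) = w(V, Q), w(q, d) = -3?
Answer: 660522403/385884 ≈ 1711.7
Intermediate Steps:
p(Q, V) = -3
239633/(-385884) - 5137/p(-83 - 1*(-123), -87) = 239633/(-385884) - 5137/(-3) = 239633*(-1/385884) - 5137*(-⅓) = -239633/385884 + 5137/3 = 660522403/385884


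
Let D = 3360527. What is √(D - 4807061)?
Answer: 3*I*√160726 ≈ 1202.7*I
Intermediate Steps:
√(D - 4807061) = √(3360527 - 4807061) = √(-1446534) = 3*I*√160726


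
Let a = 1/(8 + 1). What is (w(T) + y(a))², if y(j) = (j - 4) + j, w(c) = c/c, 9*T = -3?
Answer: 625/81 ≈ 7.7160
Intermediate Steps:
T = -⅓ (T = (⅑)*(-3) = -⅓ ≈ -0.33333)
w(c) = 1
a = ⅑ (a = 1/9 = ⅑ ≈ 0.11111)
y(j) = -4 + 2*j (y(j) = (-4 + j) + j = -4 + 2*j)
(w(T) + y(a))² = (1 + (-4 + 2*(⅑)))² = (1 + (-4 + 2/9))² = (1 - 34/9)² = (-25/9)² = 625/81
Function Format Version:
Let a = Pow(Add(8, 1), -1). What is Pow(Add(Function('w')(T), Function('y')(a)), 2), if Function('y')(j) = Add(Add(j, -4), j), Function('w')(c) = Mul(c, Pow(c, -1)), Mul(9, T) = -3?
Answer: Rational(625, 81) ≈ 7.7160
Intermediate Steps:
T = Rational(-1, 3) (T = Mul(Rational(1, 9), -3) = Rational(-1, 3) ≈ -0.33333)
Function('w')(c) = 1
a = Rational(1, 9) (a = Pow(9, -1) = Rational(1, 9) ≈ 0.11111)
Function('y')(j) = Add(-4, Mul(2, j)) (Function('y')(j) = Add(Add(-4, j), j) = Add(-4, Mul(2, j)))
Pow(Add(Function('w')(T), Function('y')(a)), 2) = Pow(Add(1, Add(-4, Mul(2, Rational(1, 9)))), 2) = Pow(Add(1, Add(-4, Rational(2, 9))), 2) = Pow(Add(1, Rational(-34, 9)), 2) = Pow(Rational(-25, 9), 2) = Rational(625, 81)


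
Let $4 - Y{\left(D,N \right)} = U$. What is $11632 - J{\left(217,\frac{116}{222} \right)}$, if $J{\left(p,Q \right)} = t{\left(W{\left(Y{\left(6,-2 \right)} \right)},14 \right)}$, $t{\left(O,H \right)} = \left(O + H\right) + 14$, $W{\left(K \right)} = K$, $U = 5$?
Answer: $11605$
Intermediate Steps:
$Y{\left(D,N \right)} = -1$ ($Y{\left(D,N \right)} = 4 - 5 = -1$)
$t{\left(O,H \right)} = 14 + H + O$ ($t{\left(O,H \right)} = \left(H + O\right) + 14 = 14 + H + O$)
$J{\left(p,Q \right)} = 27$ ($J{\left(p,Q \right)} = 14 + 14 - 1 = 27$)
$11632 - J{\left(217,\frac{116}{222} \right)} = 11632 - 27 = 11605$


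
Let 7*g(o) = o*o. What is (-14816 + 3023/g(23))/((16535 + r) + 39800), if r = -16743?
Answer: -7816503/20944168 ≈ -0.37321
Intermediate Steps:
g(o) = o²/7 (g(o) = (o*o)/7 = o²/7)
(-14816 + 3023/g(23))/((16535 + r) + 39800) = (-14816 + 3023/(((⅐)*23²)))/((16535 - 16743) + 39800) = (-14816 + 3023/(((⅐)*529)))/(-208 + 39800) = (-14816 + 3023/(529/7))/39592 = (-14816 + 3023*(7/529))*(1/39592) = (-14816 + 21161/529)*(1/39592) = -7816503/529*1/39592 = -7816503/20944168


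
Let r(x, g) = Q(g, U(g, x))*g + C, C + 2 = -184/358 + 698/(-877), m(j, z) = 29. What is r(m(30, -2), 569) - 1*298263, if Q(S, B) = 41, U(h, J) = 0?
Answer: -43160483714/156983 ≈ -2.7494e+5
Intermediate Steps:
C = -519592/156983 (C = -2 + (-184/358 + 698/(-877)) = -2 + (-184*1/358 + 698*(-1/877)) = -2 + (-92/179 - 698/877) = -2 - 205626/156983 = -519592/156983 ≈ -3.3099)
r(x, g) = -519592/156983 + 41*g (r(x, g) = 41*g - 519592/156983 = -519592/156983 + 41*g)
r(m(30, -2), 569) - 1*298263 = (-519592/156983 + 41*569) - 1*298263 = (-519592/156983 + 23329) - 298263 = 3661736815/156983 - 298263 = -43160483714/156983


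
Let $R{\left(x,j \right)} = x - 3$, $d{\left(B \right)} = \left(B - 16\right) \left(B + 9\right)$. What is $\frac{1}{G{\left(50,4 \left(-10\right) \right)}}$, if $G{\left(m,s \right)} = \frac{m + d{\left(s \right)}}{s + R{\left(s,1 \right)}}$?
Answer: $- \frac{83}{1786} \approx -0.046473$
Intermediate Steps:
$d{\left(B \right)} = \left(-16 + B\right) \left(9 + B\right)$
$R{\left(x,j \right)} = -3 + x$
$G{\left(m,s \right)} = \frac{-144 + m + s^{2} - 7 s}{-3 + 2 s}$ ($G{\left(m,s \right)} = \frac{m - \left(144 - s^{2} + 7 s\right)}{s + \left(-3 + s\right)} = \frac{-144 + m + s^{2} - 7 s}{-3 + 2 s}$)
$\frac{1}{G{\left(50,4 \left(-10\right) \right)}} = \frac{1}{\frac{1}{-3 + 2 \cdot 4 \left(-10\right)} \left(-144 + 50 + \left(4 \left(-10\right)\right)^{2} - 7 \cdot 4 \left(-10\right)\right)} = \frac{1}{\frac{1}{-3 + 2 \left(-40\right)} \left(-144 + 50 + \left(-40\right)^{2} - -280\right)} = \frac{1}{\frac{1}{-3 - 80} \left(-144 + 50 + 1600 + 280\right)} = \frac{1}{\frac{1}{-83} \cdot 1786} = \frac{1}{\left(- \frac{1}{83}\right) 1786} = \frac{1}{- \frac{1786}{83}} = - \frac{83}{1786}$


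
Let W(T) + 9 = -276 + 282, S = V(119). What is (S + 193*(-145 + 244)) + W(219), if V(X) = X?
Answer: 19223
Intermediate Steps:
S = 119
W(T) = -3 (W(T) = -9 + (-276 + 282) = -9 + 6 = -3)
(S + 193*(-145 + 244)) + W(219) = (119 + 193*(-145 + 244)) - 3 = (119 + 193*99) - 3 = (119 + 19107) - 3 = 19226 - 3 = 19223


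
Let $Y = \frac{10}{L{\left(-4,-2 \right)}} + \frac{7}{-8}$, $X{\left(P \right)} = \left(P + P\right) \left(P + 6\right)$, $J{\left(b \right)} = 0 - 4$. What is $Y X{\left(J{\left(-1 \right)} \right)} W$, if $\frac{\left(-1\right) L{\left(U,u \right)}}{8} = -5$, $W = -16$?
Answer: $-160$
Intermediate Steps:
$J{\left(b \right)} = -4$ ($J{\left(b \right)} = 0 - 4 = -4$)
$X{\left(P \right)} = 2 P \left(6 + P\right)$
$L{\left(U,u \right)} = 40$ ($L{\left(U,u \right)} = \left(-8\right) \left(-5\right) = 40$)
$Y = - \frac{5}{8}$ ($Y = \frac{10}{40} + \frac{7}{-8} = 10 \cdot \frac{1}{40} + 7 \left(- \frac{1}{8}\right) = \frac{1}{4} - \frac{7}{8} = - \frac{5}{8} \approx -0.625$)
$Y X{\left(J{\left(-1 \right)} \right)} W = - \frac{5 \cdot 2 \left(-4\right) \left(6 - 4\right)}{8} \left(-16\right) = - \frac{5 \cdot 2 \left(-4\right) 2}{8} \left(-16\right) = \left(- \frac{5}{8}\right) \left(-16\right) \left(-16\right) = 10 \left(-16\right) = -160$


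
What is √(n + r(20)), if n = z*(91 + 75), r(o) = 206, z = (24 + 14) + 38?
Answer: √12822 ≈ 113.23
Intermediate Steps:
z = 76 (z = 38 + 38 = 76)
n = 12616 (n = 76*(91 + 75) = 76*166 = 12616)
√(n + r(20)) = √(12616 + 206) = √12822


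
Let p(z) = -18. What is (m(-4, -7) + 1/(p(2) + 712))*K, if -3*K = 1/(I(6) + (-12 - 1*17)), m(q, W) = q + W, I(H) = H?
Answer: -7633/47886 ≈ -0.15940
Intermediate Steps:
m(q, W) = W + q
K = 1/69 (K = -1/(3*(6 + (-12 - 1*17))) = -1/(3*(6 + (-12 - 17))) = -1/(3*(6 - 29)) = -⅓/(-23) = -⅓*(-1/23) = 1/69 ≈ 0.014493)
(m(-4, -7) + 1/(p(2) + 712))*K = ((-7 - 4) + 1/(-18 + 712))*(1/69) = (-11 + 1/694)*(1/69) = -7633/694*1/69 = -7633/47886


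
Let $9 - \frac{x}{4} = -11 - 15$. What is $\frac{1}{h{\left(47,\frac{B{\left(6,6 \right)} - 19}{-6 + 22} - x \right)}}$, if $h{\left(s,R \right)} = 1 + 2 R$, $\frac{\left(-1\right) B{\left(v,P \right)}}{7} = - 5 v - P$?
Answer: $- \frac{8}{1999} \approx -0.004002$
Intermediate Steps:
$B{\left(v,P \right)} = 7 P + 35 v$ ($B{\left(v,P \right)} = - 7 \left(- 5 v - P\right) = - 7 \left(- P - 5 v\right) = 7 P + 35 v$)
$x = 140$ ($x = 36 - 4 \left(-11 - 15\right) = 36 - -104 = 36 + 104 = 140$)
$\frac{1}{h{\left(47,\frac{B{\left(6,6 \right)} - 19}{-6 + 22} - x \right)}} = \frac{1}{1 + 2 \left(\frac{\left(7 \cdot 6 + 35 \cdot 6\right) - 19}{-6 + 22} - 140\right)} = \frac{1}{1 + 2 \left(\frac{\left(42 + 210\right) - 19}{16} - 140\right)} = \frac{1}{1 + 2 \left(\left(252 - 19\right) \frac{1}{16} - 140\right)} = \frac{1}{1 + 2 \left(233 \cdot \frac{1}{16} - 140\right)} = \frac{1}{1 + 2 \left(\frac{233}{16} - 140\right)} = \frac{1}{1 + 2 \left(- \frac{2007}{16}\right)} = \frac{1}{1 - \frac{2007}{8}} = \frac{1}{- \frac{1999}{8}} = - \frac{8}{1999}$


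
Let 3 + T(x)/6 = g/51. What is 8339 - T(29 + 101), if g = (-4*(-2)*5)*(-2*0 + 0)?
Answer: 8357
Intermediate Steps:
g = 0 (g = (8*5)*(0 + 0) = 40*0 = 0)
T(x) = -18 (T(x) = -18 + 6*(0/51) = -18 + 6*(0*(1/51)) = -18 + 6*0 = -18 + 0 = -18)
8339 - T(29 + 101) = 8339 - 1*(-18) = 8339 + 18 = 8357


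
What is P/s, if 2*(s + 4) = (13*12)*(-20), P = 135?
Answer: -135/1564 ≈ -0.086317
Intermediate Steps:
s = -1564 (s = -4 + ((13*12)*(-20))/2 = -4 + (156*(-20))/2 = -4 + (1/2)*(-3120) = -4 - 1560 = -1564)
P/s = 135/(-1564) = 135*(-1/1564) = -135/1564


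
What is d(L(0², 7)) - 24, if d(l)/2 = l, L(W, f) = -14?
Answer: -52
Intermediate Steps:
d(l) = 2*l
d(L(0², 7)) - 24 = 2*(-14) - 24 = -28 - 24 = -52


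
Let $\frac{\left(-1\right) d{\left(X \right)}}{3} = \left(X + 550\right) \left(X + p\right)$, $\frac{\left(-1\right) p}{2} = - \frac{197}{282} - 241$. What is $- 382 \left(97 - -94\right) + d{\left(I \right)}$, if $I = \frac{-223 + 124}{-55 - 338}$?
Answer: $- \frac{702800924460}{806567} \approx -8.7135 \cdot 10^{5}$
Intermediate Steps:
$p = \frac{68159}{141}$ ($p = - 2 \left(- \frac{197}{282} - 241\right) = \left(-2\right) \left(- \frac{68159}{282}\right) = \frac{68159}{141} \approx 483.4$)
$I = \frac{33}{131}$ ($I = - \frac{99}{-393} = \left(-99\right) \left(- \frac{1}{393}\right) = \frac{33}{131} \approx 0.25191$)
$d{\left(X \right)} = - 3 \left(550 + X\right) \left(\frac{68159}{141} + X\right)$ ($d{\left(X \right)} = - 3 \left(X + 550\right) \left(X + \frac{68159}{141}\right) = - 3 \left(550 + X\right) \left(\frac{68159}{141} + X\right)$)
$- 382 \left(97 - -94\right) + d{\left(I \right)} = - 382 \left(97 - -94\right) - \left(\frac{4915664347}{6157} + \frac{3267}{17161}\right) = - 382 \left(97 + 94\right) - \frac{643952183006}{806567} = \left(-382\right) 191 - \frac{643952183006}{806567} = -72962 - \frac{643952183006}{806567} = - \frac{702800924460}{806567}$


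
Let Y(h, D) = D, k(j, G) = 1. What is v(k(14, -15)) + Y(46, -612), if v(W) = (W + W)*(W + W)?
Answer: -608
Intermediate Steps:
v(W) = 4*W² (v(W) = (2*W)*(2*W) = 4*W²)
v(k(14, -15)) + Y(46, -612) = 4*1² - 612 = 4*1 - 612 = 4 - 612 = -608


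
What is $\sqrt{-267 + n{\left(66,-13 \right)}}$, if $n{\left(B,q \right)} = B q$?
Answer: $15 i \sqrt{5} \approx 33.541 i$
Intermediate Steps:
$\sqrt{-267 + n{\left(66,-13 \right)}} = \sqrt{-267 + 66 \left(-13\right)} = \sqrt{-267 - 858} = \sqrt{-1125} = 15 i \sqrt{5}$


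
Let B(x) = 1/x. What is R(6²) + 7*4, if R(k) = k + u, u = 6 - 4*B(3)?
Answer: 206/3 ≈ 68.667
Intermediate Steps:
u = 14/3 (u = 6 - 4/3 = 14/3 ≈ 4.6667)
R(k) = 14/3 + k (R(k) = k + 14/3 = 14/3 + k)
R(6²) + 7*4 = (14/3 + 6²) + 7*4 = (14/3 + 36) + 28 = 122/3 + 28 = 206/3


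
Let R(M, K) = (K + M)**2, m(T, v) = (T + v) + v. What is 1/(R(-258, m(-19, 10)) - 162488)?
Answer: -1/96439 ≈ -1.0369e-5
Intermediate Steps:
m(T, v) = T + 2*v
1/(R(-258, m(-19, 10)) - 162488) = 1/(((-19 + 2*10) - 258)**2 - 162488) = 1/(((-19 + 20) - 258)**2 - 162488) = 1/((1 - 258)**2 - 162488) = 1/((-257)**2 - 162488) = 1/(66049 - 162488) = 1/(-96439) = -1/96439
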